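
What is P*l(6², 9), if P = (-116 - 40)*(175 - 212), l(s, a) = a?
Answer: 51948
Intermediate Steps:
P = 5772 (P = -156*(-37) = 5772)
P*l(6², 9) = 5772*9 = 51948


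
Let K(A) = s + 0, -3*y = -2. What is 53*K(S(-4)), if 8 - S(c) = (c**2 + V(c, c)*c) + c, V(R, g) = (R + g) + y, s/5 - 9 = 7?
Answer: 4240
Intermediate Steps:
s = 80 (s = 45 + 5*7 = 45 + 35 = 80)
y = 2/3 (y = -1/3*(-2) = 2/3 ≈ 0.66667)
V(R, g) = 2/3 + R + g (V(R, g) = (R + g) + 2/3 = 2/3 + R + g)
S(c) = 8 - c - c**2 - c*(2/3 + 2*c) (S(c) = 8 - ((c**2 + (2/3 + c + c)*c) + c) = 8 - ((c**2 + (2/3 + 2*c)*c) + c) = 8 - ((c**2 + c*(2/3 + 2*c)) + c) = 8 - (c + c**2 + c*(2/3 + 2*c)) = 8 + (-c - c**2 - c*(2/3 + 2*c)) = 8 - c - c**2 - c*(2/3 + 2*c))
K(A) = 80 (K(A) = 80 + 0 = 80)
53*K(S(-4)) = 53*80 = 4240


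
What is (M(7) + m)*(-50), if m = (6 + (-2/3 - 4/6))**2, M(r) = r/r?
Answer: -10250/9 ≈ -1138.9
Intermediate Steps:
M(r) = 1
m = 196/9 (m = (6 + (-2*1/3 - 4*1/6))**2 = (6 + (-2/3 - 2/3))**2 = (6 - 4/3)**2 = (14/3)**2 = 196/9 ≈ 21.778)
(M(7) + m)*(-50) = (1 + 196/9)*(-50) = (205/9)*(-50) = -10250/9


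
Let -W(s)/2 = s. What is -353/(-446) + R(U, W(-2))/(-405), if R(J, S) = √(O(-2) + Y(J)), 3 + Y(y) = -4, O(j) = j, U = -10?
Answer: 353/446 - I/135 ≈ 0.79148 - 0.0074074*I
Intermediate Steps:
W(s) = -2*s
Y(y) = -7 (Y(y) = -3 - 4 = -7)
R(J, S) = 3*I (R(J, S) = √(-2 - 7) = √(-9) = 3*I)
-353/(-446) + R(U, W(-2))/(-405) = -353/(-446) + (3*I)/(-405) = -353*(-1/446) + (3*I)*(-1/405) = 353/446 - I/135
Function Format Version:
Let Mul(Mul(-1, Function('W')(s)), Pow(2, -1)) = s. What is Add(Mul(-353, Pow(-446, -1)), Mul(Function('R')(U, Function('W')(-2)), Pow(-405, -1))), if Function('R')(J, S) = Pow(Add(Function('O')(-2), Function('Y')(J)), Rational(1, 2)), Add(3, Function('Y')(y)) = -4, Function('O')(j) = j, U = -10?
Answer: Add(Rational(353, 446), Mul(Rational(-1, 135), I)) ≈ Add(0.79148, Mul(-0.0074074, I))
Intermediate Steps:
Function('W')(s) = Mul(-2, s)
Function('Y')(y) = -7 (Function('Y')(y) = Add(-3, -4) = -7)
Function('R')(J, S) = Mul(3, I) (Function('R')(J, S) = Pow(Add(-2, -7), Rational(1, 2)) = Pow(-9, Rational(1, 2)) = Mul(3, I))
Add(Mul(-353, Pow(-446, -1)), Mul(Function('R')(U, Function('W')(-2)), Pow(-405, -1))) = Add(Mul(-353, Pow(-446, -1)), Mul(Mul(3, I), Pow(-405, -1))) = Add(Mul(-353, Rational(-1, 446)), Mul(Mul(3, I), Rational(-1, 405))) = Add(Rational(353, 446), Mul(Rational(-1, 135), I))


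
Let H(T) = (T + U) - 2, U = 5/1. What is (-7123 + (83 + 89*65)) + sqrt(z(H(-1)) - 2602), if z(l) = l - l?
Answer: -1255 + I*sqrt(2602) ≈ -1255.0 + 51.01*I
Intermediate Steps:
U = 5 (U = 5*1 = 5)
H(T) = 3 + T (H(T) = (T + 5) - 2 = (5 + T) - 2 = 3 + T)
z(l) = 0
(-7123 + (83 + 89*65)) + sqrt(z(H(-1)) - 2602) = (-7123 + (83 + 89*65)) + sqrt(0 - 2602) = (-7123 + (83 + 5785)) + sqrt(-2602) = (-7123 + 5868) + I*sqrt(2602) = -1255 + I*sqrt(2602)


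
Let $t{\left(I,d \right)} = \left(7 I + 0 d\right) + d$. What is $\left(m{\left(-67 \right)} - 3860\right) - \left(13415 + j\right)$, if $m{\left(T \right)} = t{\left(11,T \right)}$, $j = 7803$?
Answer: $-25068$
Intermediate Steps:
$t{\left(I,d \right)} = d + 7 I$ ($t{\left(I,d \right)} = \left(7 I + 0\right) + d = 7 I + d = d + 7 I$)
$m{\left(T \right)} = 77 + T$ ($m{\left(T \right)} = T + 7 \cdot 11 = T + 77 = 77 + T$)
$\left(m{\left(-67 \right)} - 3860\right) - \left(13415 + j\right) = \left(\left(77 - 67\right) - 3860\right) - 21218 = \left(10 - 3860\right) - 21218 = -3850 - 21218 = -25068$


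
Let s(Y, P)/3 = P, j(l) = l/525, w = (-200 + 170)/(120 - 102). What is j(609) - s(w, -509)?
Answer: 38204/25 ≈ 1528.2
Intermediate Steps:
w = -5/3 (w = -30/18 = -30*1/18 = -5/3 ≈ -1.6667)
j(l) = l/525 (j(l) = l*(1/525) = l/525)
s(Y, P) = 3*P
j(609) - s(w, -509) = (1/525)*609 - 3*(-509) = 29/25 - 1*(-1527) = 29/25 + 1527 = 38204/25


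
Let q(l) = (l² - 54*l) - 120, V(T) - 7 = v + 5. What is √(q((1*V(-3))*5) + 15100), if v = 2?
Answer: 10*√161 ≈ 126.89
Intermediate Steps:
V(T) = 14 (V(T) = 7 + (2 + 5) = 7 + 7 = 14)
q(l) = -120 + l² - 54*l
√(q((1*V(-3))*5) + 15100) = √((-120 + ((1*14)*5)² - 54*1*14*5) + 15100) = √((-120 + (14*5)² - 756*5) + 15100) = √((-120 + 70² - 54*70) + 15100) = √((-120 + 4900 - 3780) + 15100) = √(1000 + 15100) = √16100 = 10*√161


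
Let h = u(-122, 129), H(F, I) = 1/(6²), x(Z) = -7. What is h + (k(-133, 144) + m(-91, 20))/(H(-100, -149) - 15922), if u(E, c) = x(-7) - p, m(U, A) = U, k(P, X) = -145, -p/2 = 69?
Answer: 75096517/573191 ≈ 131.01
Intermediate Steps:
p = -138 (p = -2*69 = -138)
H(F, I) = 1/36
u(E, c) = 131 (u(E, c) = -7 - 1*(-138) = -7 + 138 = 131)
h = 131
h + (k(-133, 144) + m(-91, 20))/(H(-100, -149) - 15922) = 131 + (-145 - 91)/(1/36 - 15922) = 131 - 236/(-573191/36) = 131 - 236*(-36/573191) = 131 + 8496/573191 = 75096517/573191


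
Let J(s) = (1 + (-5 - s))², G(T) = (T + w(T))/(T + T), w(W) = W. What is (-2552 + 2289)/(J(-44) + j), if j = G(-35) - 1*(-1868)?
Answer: -263/3469 ≈ -0.075814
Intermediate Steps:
G(T) = 1 (G(T) = (T + T)/(T + T) = (2*T)/((2*T)) = (2*T)*(1/(2*T)) = 1)
J(s) = (-4 - s)²
j = 1869 (j = 1 - 1*(-1868) = 1 + 1868 = 1869)
(-2552 + 2289)/(J(-44) + j) = (-2552 + 2289)/((4 - 44)² + 1869) = -263/((-40)² + 1869) = -263/(1600 + 1869) = -263/3469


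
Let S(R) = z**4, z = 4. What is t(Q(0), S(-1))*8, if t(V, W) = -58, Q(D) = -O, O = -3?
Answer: -464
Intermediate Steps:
S(R) = 256 (S(R) = 4**4 = 256)
Q(D) = 3 (Q(D) = -1*(-3) = 3)
t(Q(0), S(-1))*8 = -58*8 = -464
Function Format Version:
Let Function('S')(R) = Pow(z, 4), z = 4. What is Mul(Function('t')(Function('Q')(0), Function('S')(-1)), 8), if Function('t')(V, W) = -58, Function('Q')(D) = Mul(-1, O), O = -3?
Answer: -464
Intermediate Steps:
Function('S')(R) = 256 (Function('S')(R) = Pow(4, 4) = 256)
Function('Q')(D) = 3 (Function('Q')(D) = Mul(-1, -3) = 3)
Mul(Function('t')(Function('Q')(0), Function('S')(-1)), 8) = Mul(-58, 8) = -464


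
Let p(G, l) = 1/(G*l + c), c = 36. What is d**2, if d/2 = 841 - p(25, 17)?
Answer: 601245160000/212521 ≈ 2.8291e+6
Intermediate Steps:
p(G, l) = 1/(36 + G*l) (p(G, l) = 1/(G*l + 36) = 1/(36 + G*l))
d = 775400/461 (d = 2*(841 - 1/(36 + 25*17)) = 2*(841 - 1/(36 + 425)) = 2*(841 - 1/461) = 2*(387700/461) = 775400/461 ≈ 1682.0)
d**2 = (775400/461)**2 = 601245160000/212521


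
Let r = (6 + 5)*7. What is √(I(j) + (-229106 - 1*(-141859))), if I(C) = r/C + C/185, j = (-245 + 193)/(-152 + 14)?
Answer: I*√9587832710960010/331890 ≈ 295.03*I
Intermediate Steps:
r = 77 (r = 11*7 = 77)
j = 26/69 (j = -52/(-138) = -52*(-1/138) = 26/69 ≈ 0.37681)
I(C) = 77/C + C/185
√(I(j) + (-229106 - 1*(-141859))) = √((77/(26/69) + (1/185)*(26/69)) + (-229106 - 1*(-141859))) = √((77*(69/26) + 26/12765) + (-229106 + 141859)) = √((5313/26 + 26/12765) - 87247) = √(67821121/331890 - 87247) = √(-28888585709/331890) = I*√9587832710960010/331890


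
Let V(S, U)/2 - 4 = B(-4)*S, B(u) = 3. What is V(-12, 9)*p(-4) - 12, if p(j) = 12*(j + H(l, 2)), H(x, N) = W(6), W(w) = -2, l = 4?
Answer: 4596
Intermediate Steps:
H(x, N) = -2
V(S, U) = 8 + 6*S (V(S, U) = 8 + 2*(3*S) = 8 + 6*S)
p(j) = -24 + 12*j (p(j) = 12*(j - 2) = 12*(-2 + j) = -24 + 12*j)
V(-12, 9)*p(-4) - 12 = (8 + 6*(-12))*(-24 + 12*(-4)) - 12 = (8 - 72)*(-24 - 48) - 12 = -64*(-72) - 12 = 4608 - 12 = 4596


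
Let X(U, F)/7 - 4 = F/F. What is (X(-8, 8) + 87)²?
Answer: 14884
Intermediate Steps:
X(U, F) = 35 (X(U, F) = 28 + 7*(F/F) = 28 + 7*1 = 28 + 7 = 35)
(X(-8, 8) + 87)² = (35 + 87)² = 122² = 14884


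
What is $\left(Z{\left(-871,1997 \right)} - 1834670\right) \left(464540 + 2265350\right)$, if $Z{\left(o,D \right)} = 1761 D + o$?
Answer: $4589425550640$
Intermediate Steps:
$Z{\left(o,D \right)} = o + 1761 D$
$\left(Z{\left(-871,1997 \right)} - 1834670\right) \left(464540 + 2265350\right) = \left(\left(-871 + 1761 \cdot 1997\right) - 1834670\right) \left(464540 + 2265350\right) = \left(\left(-871 + 3516717\right) - 1834670\right) 2729890 = \left(3515846 - 1834670\right) 2729890 = 1681176 \cdot 2729890 = 4589425550640$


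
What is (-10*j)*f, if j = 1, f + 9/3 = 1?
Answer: 20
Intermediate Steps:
f = -2 (f = -3 + 1 = -2)
(-10*j)*f = -10*1*(-2) = -10*(-2) = 20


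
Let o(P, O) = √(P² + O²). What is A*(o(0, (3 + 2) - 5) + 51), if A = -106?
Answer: -5406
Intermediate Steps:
o(P, O) = √(O² + P²)
A*(o(0, (3 + 2) - 5) + 51) = -106*(√(((3 + 2) - 5)² + 0²) + 51) = -106*(√((5 - 5)² + 0) + 51) = -106*(√(0² + 0) + 51) = -106*(√(0 + 0) + 51) = -106*(√0 + 51) = -106*(0 + 51) = -106*51 = -5406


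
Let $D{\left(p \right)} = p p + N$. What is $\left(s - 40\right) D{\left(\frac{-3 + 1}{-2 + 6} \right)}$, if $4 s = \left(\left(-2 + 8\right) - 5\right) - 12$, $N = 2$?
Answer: $- \frac{1539}{16} \approx -96.188$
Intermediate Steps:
$D{\left(p \right)} = 2 + p^{2}$ ($D{\left(p \right)} = p p + 2 = p^{2} + 2 = 2 + p^{2}$)
$s = - \frac{11}{4}$ ($s = \frac{\left(\left(-2 + 8\right) - 5\right) - 12}{4} = \frac{\left(6 - 5\right) - 12}{4} = \frac{1 - 12}{4} = \frac{1}{4} \left(-11\right) = - \frac{11}{4} \approx -2.75$)
$\left(s - 40\right) D{\left(\frac{-3 + 1}{-2 + 6} \right)} = \left(- \frac{11}{4} - 40\right) \left(2 + \left(\frac{-3 + 1}{-2 + 6}\right)^{2}\right) = - \frac{171 \left(2 + \left(- \frac{2}{4}\right)^{2}\right)}{4} = - \frac{171 \left(2 + \left(\left(-2\right) \frac{1}{4}\right)^{2}\right)}{4} = - \frac{171 \left(2 + \left(- \frac{1}{2}\right)^{2}\right)}{4} = - \frac{171 \left(2 + \frac{1}{4}\right)}{4} = \left(- \frac{171}{4}\right) \frac{9}{4} = - \frac{1539}{16}$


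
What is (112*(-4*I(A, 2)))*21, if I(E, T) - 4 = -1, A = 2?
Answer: -28224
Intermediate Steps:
I(E, T) = 3 (I(E, T) = 4 - 1 = 3)
(112*(-4*I(A, 2)))*21 = (112*(-4*3))*21 = (112*(-12))*21 = -1344*21 = -28224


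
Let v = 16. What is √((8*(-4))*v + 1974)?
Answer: √1462 ≈ 38.236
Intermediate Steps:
√((8*(-4))*v + 1974) = √((8*(-4))*16 + 1974) = √(-32*16 + 1974) = √(-512 + 1974) = √1462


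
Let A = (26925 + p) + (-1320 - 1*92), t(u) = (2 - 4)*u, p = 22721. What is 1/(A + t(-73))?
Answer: 1/48380 ≈ 2.0670e-5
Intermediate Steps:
t(u) = -2*u
A = 48234 (A = (26925 + 22721) + (-1320 - 1*92) = 49646 + (-1320 - 92) = 49646 - 1412 = 48234)
1/(A + t(-73)) = 1/(48234 - 2*(-73)) = 1/(48234 + 146) = 1/48380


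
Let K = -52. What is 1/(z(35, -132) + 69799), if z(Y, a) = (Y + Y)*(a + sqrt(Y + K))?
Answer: 60559/3667475781 - 70*I*sqrt(17)/3667475781 ≈ 1.6512e-5 - 7.8696e-8*I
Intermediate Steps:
z(Y, a) = 2*Y*(a + sqrt(-52 + Y)) (z(Y, a) = (Y + Y)*(a + sqrt(Y - 52)) = (2*Y)*(a + sqrt(-52 + Y)) = 2*Y*(a + sqrt(-52 + Y)))
1/(z(35, -132) + 69799) = 1/(2*35*(-132 + sqrt(-52 + 35)) + 69799) = 1/(2*35*(-132 + sqrt(-17)) + 69799) = 1/(2*35*(-132 + I*sqrt(17)) + 69799) = 1/((-9240 + 70*I*sqrt(17)) + 69799) = 1/(60559 + 70*I*sqrt(17))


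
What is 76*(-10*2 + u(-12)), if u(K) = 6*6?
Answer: 1216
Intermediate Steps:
u(K) = 36
76*(-10*2 + u(-12)) = 76*(-10*2 + 36) = 76*(-20 + 36) = 76*16 = 1216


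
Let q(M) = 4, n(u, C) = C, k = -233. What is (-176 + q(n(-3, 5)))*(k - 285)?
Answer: 89096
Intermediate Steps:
(-176 + q(n(-3, 5)))*(k - 285) = (-176 + 4)*(-233 - 285) = -172*(-518) = 89096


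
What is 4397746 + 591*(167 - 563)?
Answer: 4163710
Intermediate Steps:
4397746 + 591*(167 - 563) = 4397746 + 591*(-396) = 4397746 - 234036 = 4163710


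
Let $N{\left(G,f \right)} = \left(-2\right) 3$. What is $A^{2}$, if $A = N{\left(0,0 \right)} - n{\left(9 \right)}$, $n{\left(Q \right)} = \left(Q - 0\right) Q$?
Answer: $7569$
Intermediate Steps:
$N{\left(G,f \right)} = -6$
$n{\left(Q \right)} = Q^{2}$ ($n{\left(Q \right)} = \left(Q + 0\right) Q = Q Q = Q^{2}$)
$A = -87$ ($A = -6 - 9^{2} = -6 - 81 = -87$)
$A^{2} = \left(-87\right)^{2} = 7569$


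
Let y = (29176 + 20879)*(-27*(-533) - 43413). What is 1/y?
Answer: -1/1452696210 ≈ -6.8838e-10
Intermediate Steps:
y = -1452696210 (y = 50055*(14391 - 43413) = 50055*(-29022) = -1452696210)
1/y = 1/(-1452696210) = -1/1452696210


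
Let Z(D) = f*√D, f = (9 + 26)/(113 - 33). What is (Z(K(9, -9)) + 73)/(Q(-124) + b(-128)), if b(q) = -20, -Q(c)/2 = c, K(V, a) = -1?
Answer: 73/228 + 7*I/3648 ≈ 0.32018 + 0.0019189*I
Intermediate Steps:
f = 7/16 (f = 35/80 = 35*(1/80) = 7/16 ≈ 0.43750)
Q(c) = -2*c
Z(D) = 7*√D/16
(Z(K(9, -9)) + 73)/(Q(-124) + b(-128)) = (7*√(-1)/16 + 73)/(-2*(-124) - 20) = (7*I/16 + 73)/(248 - 20) = (73 + 7*I/16)/228 = (73 + 7*I/16)*(1/228) = 73/228 + 7*I/3648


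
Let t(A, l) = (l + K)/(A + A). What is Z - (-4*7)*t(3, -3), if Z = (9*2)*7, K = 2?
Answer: 364/3 ≈ 121.33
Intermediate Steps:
Z = 126 (Z = 18*7 = 126)
t(A, l) = (2 + l)/(2*A) (t(A, l) = (l + 2)/(A + A) = (2 + l)/((2*A)) = (2 + l)*(1/(2*A)) = (2 + l)/(2*A))
Z - (-4*7)*t(3, -3) = 126 - (-4*7)*(½)*(2 - 3)/3 = 126 - (-28)*(½)*(⅓)*(-1) = 126 - (-28)*(-1)/6 = 126 - 1*14/3 = 126 - 14/3 = 364/3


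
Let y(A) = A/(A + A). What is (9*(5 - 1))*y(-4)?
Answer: 18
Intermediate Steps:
y(A) = ½ (y(A) = A/((2*A)) = (1/(2*A))*A = ½)
(9*(5 - 1))*y(-4) = (9*(5 - 1))*(½) = (9*4)*(½) = 36*(½) = 18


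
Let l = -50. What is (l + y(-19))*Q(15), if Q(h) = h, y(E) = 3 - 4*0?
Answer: -705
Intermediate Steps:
y(E) = 3 (y(E) = 3 + 0 = 3)
(l + y(-19))*Q(15) = (-50 + 3)*15 = -47*15 = -705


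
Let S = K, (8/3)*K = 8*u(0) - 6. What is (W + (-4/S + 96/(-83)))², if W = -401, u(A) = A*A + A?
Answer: 89450640889/558009 ≈ 1.6030e+5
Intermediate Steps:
u(A) = A + A² (u(A) = A² + A = A + A²)
K = -9/4 (K = 3*(8*(0*(1 + 0)) - 6)/8 = 3*(8*(0*1) - 6)/8 = 3*(8*0 - 6)/8 = 3*(0 - 6)/8 = (3/8)*(-6) = -9/4 ≈ -2.2500)
S = -9/4 ≈ -2.2500
(W + (-4/S + 96/(-83)))² = (-401 + (-4/(-9/4) + 96/(-83)))² = (-401 + (-4*(-4/9) + 96*(-1/83)))² = (-401 + (16/9 - 96/83))² = (-401 + 464/747)² = (-299083/747)² = 89450640889/558009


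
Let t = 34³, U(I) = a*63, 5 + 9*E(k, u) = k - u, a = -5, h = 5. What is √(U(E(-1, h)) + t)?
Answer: √38989 ≈ 197.46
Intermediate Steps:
E(k, u) = -5/9 - u/9 + k/9 (E(k, u) = -5/9 + (k - u)/9 = -5/9 + (-u/9 + k/9) = -5/9 - u/9 + k/9)
U(I) = -315 (U(I) = -5*63 = -315)
t = 39304
√(U(E(-1, h)) + t) = √(-315 + 39304) = √38989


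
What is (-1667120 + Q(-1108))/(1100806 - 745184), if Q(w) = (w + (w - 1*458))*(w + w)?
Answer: 2129232/177811 ≈ 11.975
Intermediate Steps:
Q(w) = 2*w*(-458 + 2*w) (Q(w) = (w + (w - 458))*(2*w) = (w + (-458 + w))*(2*w) = (-458 + 2*w)*(2*w) = 2*w*(-458 + 2*w))
(-1667120 + Q(-1108))/(1100806 - 745184) = (-1667120 + 4*(-1108)*(-229 - 1108))/(1100806 - 745184) = (-1667120 + 4*(-1108)*(-1337))/355622 = (-1667120 + 5925584)*(1/355622) = 4258464*(1/355622) = 2129232/177811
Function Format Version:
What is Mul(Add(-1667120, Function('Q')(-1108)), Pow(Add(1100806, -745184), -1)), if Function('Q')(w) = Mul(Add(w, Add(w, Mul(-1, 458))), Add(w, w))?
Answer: Rational(2129232, 177811) ≈ 11.975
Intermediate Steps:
Function('Q')(w) = Mul(2, w, Add(-458, Mul(2, w))) (Function('Q')(w) = Mul(Add(w, Add(w, -458)), Mul(2, w)) = Mul(Add(w, Add(-458, w)), Mul(2, w)) = Mul(Add(-458, Mul(2, w)), Mul(2, w)) = Mul(2, w, Add(-458, Mul(2, w))))
Mul(Add(-1667120, Function('Q')(-1108)), Pow(Add(1100806, -745184), -1)) = Mul(Add(-1667120, Mul(4, -1108, Add(-229, -1108))), Pow(Add(1100806, -745184), -1)) = Mul(Add(-1667120, Mul(4, -1108, -1337)), Pow(355622, -1)) = Mul(Add(-1667120, 5925584), Rational(1, 355622)) = Mul(4258464, Rational(1, 355622)) = Rational(2129232, 177811)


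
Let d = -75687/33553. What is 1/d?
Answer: -33553/75687 ≈ -0.44331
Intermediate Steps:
d = -75687/33553 (d = -75687*1/33553 = -75687/33553 ≈ -2.2557)
1/d = 1/(-75687/33553) = -33553/75687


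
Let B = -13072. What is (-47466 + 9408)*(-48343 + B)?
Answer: 2337332070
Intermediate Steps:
(-47466 + 9408)*(-48343 + B) = (-47466 + 9408)*(-48343 - 13072) = -38058*(-61415) = 2337332070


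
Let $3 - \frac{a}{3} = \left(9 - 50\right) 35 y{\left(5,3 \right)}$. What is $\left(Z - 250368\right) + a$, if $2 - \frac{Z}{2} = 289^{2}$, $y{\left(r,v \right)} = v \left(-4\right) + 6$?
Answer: $-443227$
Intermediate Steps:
$y{\left(r,v \right)} = 6 - 4 v$ ($y{\left(r,v \right)} = - 4 v + 6 = 6 - 4 v$)
$Z = -167038$ ($Z = 4 - 2 \cdot 289^{2} = 4 - 167042 = -167038$)
$a = -25821$ ($a = 9 - 3 \left(9 - 50\right) 35 \left(6 - 12\right) = 9 - 3 \left(- 41 \cdot 35 \left(6 - 12\right)\right) = 9 - 3 \left(- 41 \cdot 35 \left(-6\right)\right) = 9 - 3 \left(\left(-41\right) \left(-210\right)\right) = 9 - 25830 = -25821$)
$\left(Z - 250368\right) + a = \left(-167038 - 250368\right) - 25821 = -417406 - 25821 = -443227$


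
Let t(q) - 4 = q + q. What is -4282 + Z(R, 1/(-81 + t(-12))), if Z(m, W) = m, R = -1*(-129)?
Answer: -4153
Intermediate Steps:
t(q) = 4 + 2*q (t(q) = 4 + (q + q) = 4 + 2*q)
R = 129
-4282 + Z(R, 1/(-81 + t(-12))) = -4282 + 129 = -4153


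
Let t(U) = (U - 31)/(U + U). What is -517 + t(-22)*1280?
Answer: 11273/11 ≈ 1024.8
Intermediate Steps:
t(U) = (-31 + U)/(2*U) (t(U) = (-31 + U)/((2*U)) = (-31 + U)*(1/(2*U)) = (-31 + U)/(2*U))
-517 + t(-22)*1280 = -517 + ((½)*(-31 - 22)/(-22))*1280 = -517 + ((½)*(-1/22)*(-53))*1280 = -517 + (53/44)*1280 = -517 + 16960/11 = 11273/11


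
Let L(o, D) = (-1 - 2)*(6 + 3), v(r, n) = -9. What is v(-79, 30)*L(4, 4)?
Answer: 243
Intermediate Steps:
L(o, D) = -27 (L(o, D) = -3*9 = -27)
v(-79, 30)*L(4, 4) = -9*(-27) = 243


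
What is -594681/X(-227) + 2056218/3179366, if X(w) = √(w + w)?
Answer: 1028109/1589683 + 594681*I*√454/454 ≈ 0.64674 + 27910.0*I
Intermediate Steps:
X(w) = √2*√w (X(w) = √(2*w) = √2*√w)
-594681/X(-227) + 2056218/3179366 = -594681*(-I*√454/454) + 2056218/3179366 = -594681*(-I*√454/454) + 2056218*(1/3179366) = -594681*(-I*√454/454) + 1028109/1589683 = -(-594681)*I*√454/454 + 1028109/1589683 = 594681*I*√454/454 + 1028109/1589683 = 1028109/1589683 + 594681*I*√454/454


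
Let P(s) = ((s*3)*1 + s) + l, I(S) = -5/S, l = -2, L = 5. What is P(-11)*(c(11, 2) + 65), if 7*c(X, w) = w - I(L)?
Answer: -21068/7 ≈ -3009.7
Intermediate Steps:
P(s) = -2 + 4*s (P(s) = ((s*3)*1 + s) - 2 = ((3*s)*1 + s) - 2 = (3*s + s) - 2 = 4*s - 2 = -2 + 4*s)
c(X, w) = ⅐ + w/7 (c(X, w) = (w - (-5)/5)/7 = (w - 1*(-1))/7 = (w + 1)/7 = (1 + w)/7 = ⅐ + w/7)
P(-11)*(c(11, 2) + 65) = (-2 + 4*(-11))*((⅐ + (⅐)*2) + 65) = (-2 - 44)*((⅐ + 2/7) + 65) = -46*(3/7 + 65) = -46*458/7 = -21068/7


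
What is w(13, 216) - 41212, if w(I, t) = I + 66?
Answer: -41133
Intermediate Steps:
w(I, t) = 66 + I
w(13, 216) - 41212 = (66 + 13) - 41212 = 79 - 41212 = -41133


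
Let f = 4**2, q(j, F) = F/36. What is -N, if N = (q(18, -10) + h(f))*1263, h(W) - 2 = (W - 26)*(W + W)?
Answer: 2411909/6 ≈ 4.0199e+5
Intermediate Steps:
q(j, F) = F/36 (q(j, F) = F*(1/36) = F/36)
f = 16
h(W) = 2 + 2*W*(-26 + W) (h(W) = 2 + (W - 26)*(W + W) = 2 + (-26 + W)*(2*W) = 2 + 2*W*(-26 + W))
N = -2411909/6 (N = ((1/36)*(-10) + (2 - 52*16 + 2*16**2))*1263 = (-5/18 + (2 - 832 + 2*256))*1263 = (-5/18 + (2 - 832 + 512))*1263 = (-5/18 - 318)*1263 = -5729/18*1263 = -2411909/6 ≈ -4.0199e+5)
-N = -1*(-2411909/6) = 2411909/6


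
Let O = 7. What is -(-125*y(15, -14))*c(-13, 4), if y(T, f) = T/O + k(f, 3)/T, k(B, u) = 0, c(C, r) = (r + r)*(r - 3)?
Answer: 15000/7 ≈ 2142.9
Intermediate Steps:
c(C, r) = 2*r*(-3 + r) (c(C, r) = (2*r)*(-3 + r) = 2*r*(-3 + r))
y(T, f) = T/7 (y(T, f) = T/7 + 0/T = T*(1/7) + 0 = T/7 + 0 = T/7)
-(-125*y(15, -14))*c(-13, 4) = -(-125*15/7)*2*4*(-3 + 4) = -(-125*15/7)*2*4*1 = -(-1875)*8/7 = -1*(-15000/7) = 15000/7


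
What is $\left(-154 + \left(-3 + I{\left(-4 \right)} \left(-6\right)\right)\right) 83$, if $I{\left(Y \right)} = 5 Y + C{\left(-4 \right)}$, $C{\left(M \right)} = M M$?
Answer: $-11039$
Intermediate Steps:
$C{\left(M \right)} = M^{2}$
$I{\left(Y \right)} = 16 + 5 Y$ ($I{\left(Y \right)} = 5 Y + \left(-4\right)^{2} = 5 Y + 16 = 16 + 5 Y$)
$\left(-154 + \left(-3 + I{\left(-4 \right)} \left(-6\right)\right)\right) 83 = \left(-154 - \left(3 - \left(16 + 5 \left(-4\right)\right) \left(-6\right)\right)\right) 83 = \left(-154 - \left(3 - \left(16 - 20\right) \left(-6\right)\right)\right) 83 = \left(-154 - -21\right) 83 = \left(-154 + \left(-3 + 24\right)\right) 83 = \left(-154 + 21\right) 83 = \left(-133\right) 83 = -11039$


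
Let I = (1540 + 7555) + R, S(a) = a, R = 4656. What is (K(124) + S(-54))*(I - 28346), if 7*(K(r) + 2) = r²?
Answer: -31241640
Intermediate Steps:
K(r) = -2 + r²/7
I = 13751 (I = (1540 + 7555) + 4656 = 9095 + 4656 = 13751)
(K(124) + S(-54))*(I - 28346) = ((-2 + (⅐)*124²) - 54)*(13751 - 28346) = ((-2 + (⅐)*15376) - 54)*(-14595) = ((-2 + 15376/7) - 54)*(-14595) = (15362/7 - 54)*(-14595) = (14984/7)*(-14595) = -31241640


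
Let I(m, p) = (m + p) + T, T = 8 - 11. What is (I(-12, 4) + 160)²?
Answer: 22201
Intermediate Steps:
T = -3
I(m, p) = -3 + m + p (I(m, p) = (m + p) - 3 = -3 + m + p)
(I(-12, 4) + 160)² = ((-3 - 12 + 4) + 160)² = (-11 + 160)² = 149² = 22201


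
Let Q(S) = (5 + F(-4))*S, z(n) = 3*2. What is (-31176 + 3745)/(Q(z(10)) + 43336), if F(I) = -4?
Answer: -27431/43342 ≈ -0.63290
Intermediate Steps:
z(n) = 6
Q(S) = S (Q(S) = (5 - 4)*S = 1*S = S)
(-31176 + 3745)/(Q(z(10)) + 43336) = (-31176 + 3745)/(6 + 43336) = -27431/43342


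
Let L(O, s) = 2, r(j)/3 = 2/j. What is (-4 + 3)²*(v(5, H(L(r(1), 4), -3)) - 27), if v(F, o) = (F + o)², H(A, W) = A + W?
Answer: -11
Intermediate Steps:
r(j) = 6/j (r(j) = 3*(2/j) = 6/j)
(-4 + 3)²*(v(5, H(L(r(1), 4), -3)) - 27) = (-4 + 3)²*((5 + (2 - 3))² - 27) = (-1)²*((5 - 1)² - 27) = 1*(4² - 27) = 1*(16 - 27) = 1*(-11) = -11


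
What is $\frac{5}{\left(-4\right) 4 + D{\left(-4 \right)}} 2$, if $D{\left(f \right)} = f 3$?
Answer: $- \frac{5}{14} \approx -0.35714$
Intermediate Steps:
$D{\left(f \right)} = 3 f$
$\frac{5}{\left(-4\right) 4 + D{\left(-4 \right)}} 2 = \frac{5}{\left(-4\right) 4 + 3 \left(-4\right)} 2 = \frac{5}{-16 - 12} \cdot 2 = \frac{5}{-28} \cdot 2 = 5 \left(- \frac{1}{28}\right) 2 = \left(- \frac{5}{28}\right) 2 = - \frac{5}{14}$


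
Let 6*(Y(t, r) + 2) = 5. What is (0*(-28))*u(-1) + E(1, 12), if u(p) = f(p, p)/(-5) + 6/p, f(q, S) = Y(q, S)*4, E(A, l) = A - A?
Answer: 0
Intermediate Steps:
E(A, l) = 0
Y(t, r) = -7/6 (Y(t, r) = -2 + (⅙)*5 = -2 + ⅚ = -7/6)
f(q, S) = -14/3 (f(q, S) = -7/6*4 = -14/3)
u(p) = 14/15 + 6/p (u(p) = -14/3/(-5) + 6/p = -14/3*(-⅕) + 6/p = 14/15 + 6/p)
(0*(-28))*u(-1) + E(1, 12) = (0*(-28))*(14/15 + 6/(-1)) + 0 = 0*(14/15 + 6*(-1)) + 0 = 0*(14/15 - 6) + 0 = 0*(-76/15) + 0 = 0 + 0 = 0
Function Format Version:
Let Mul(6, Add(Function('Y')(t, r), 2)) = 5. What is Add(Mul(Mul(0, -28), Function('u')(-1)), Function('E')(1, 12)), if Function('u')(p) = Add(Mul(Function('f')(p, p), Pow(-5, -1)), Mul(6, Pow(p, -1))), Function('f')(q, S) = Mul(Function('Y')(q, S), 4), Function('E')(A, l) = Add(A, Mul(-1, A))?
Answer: 0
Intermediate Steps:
Function('E')(A, l) = 0
Function('Y')(t, r) = Rational(-7, 6) (Function('Y')(t, r) = Add(-2, Mul(Rational(1, 6), 5)) = Add(-2, Rational(5, 6)) = Rational(-7, 6))
Function('f')(q, S) = Rational(-14, 3) (Function('f')(q, S) = Mul(Rational(-7, 6), 4) = Rational(-14, 3))
Function('u')(p) = Add(Rational(14, 15), Mul(6, Pow(p, -1))) (Function('u')(p) = Add(Mul(Rational(-14, 3), Pow(-5, -1)), Mul(6, Pow(p, -1))) = Add(Mul(Rational(-14, 3), Rational(-1, 5)), Mul(6, Pow(p, -1))) = Add(Rational(14, 15), Mul(6, Pow(p, -1))))
Add(Mul(Mul(0, -28), Function('u')(-1)), Function('E')(1, 12)) = Add(Mul(Mul(0, -28), Add(Rational(14, 15), Mul(6, Pow(-1, -1)))), 0) = Add(Mul(0, Add(Rational(14, 15), Mul(6, -1))), 0) = Add(Mul(0, Add(Rational(14, 15), -6)), 0) = Add(Mul(0, Rational(-76, 15)), 0) = Add(0, 0) = 0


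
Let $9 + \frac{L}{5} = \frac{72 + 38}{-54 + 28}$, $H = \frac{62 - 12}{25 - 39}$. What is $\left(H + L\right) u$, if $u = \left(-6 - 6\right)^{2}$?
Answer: $- \frac{913680}{91} \approx -10040.0$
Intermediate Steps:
$H = - \frac{25}{7}$ ($H = \frac{50}{-14} = 50 \left(- \frac{1}{14}\right) = - \frac{25}{7} \approx -3.5714$)
$u = 144$ ($u = \left(-12\right)^{2} = 144$)
$L = - \frac{860}{13}$ ($L = -45 + 5 \frac{72 + 38}{-54 + 28} = -45 + 5 \frac{110}{-26} = -45 + 5 \cdot 110 \left(- \frac{1}{26}\right) = -45 + 5 \left(- \frac{55}{13}\right) = -45 - \frac{275}{13} = - \frac{860}{13} \approx -66.154$)
$\left(H + L\right) u = \left(- \frac{25}{7} - \frac{860}{13}\right) 144 = \left(- \frac{6345}{91}\right) 144 = - \frac{913680}{91}$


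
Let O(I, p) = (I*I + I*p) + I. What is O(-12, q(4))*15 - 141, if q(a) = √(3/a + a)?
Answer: 1839 - 90*√19 ≈ 1446.7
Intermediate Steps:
q(a) = √(a + 3/a)
O(I, p) = I + I² + I*p (O(I, p) = (I² + I*p) + I = I + I² + I*p)
O(-12, q(4))*15 - 141 = -12*(1 - 12 + √(4 + 3/4))*15 - 141 = -12*(1 - 12 + √(4 + 3*(¼)))*15 - 141 = -12*(1 - 12 + √(4 + ¾))*15 - 141 = -12*(1 - 12 + √(19/4))*15 - 141 = -12*(1 - 12 + √19/2)*15 - 141 = -12*(-11 + √19/2)*15 - 141 = (132 - 6*√19)*15 - 141 = (1980 - 90*√19) - 141 = 1839 - 90*√19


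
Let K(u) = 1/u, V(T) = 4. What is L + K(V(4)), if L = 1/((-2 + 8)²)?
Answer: 5/18 ≈ 0.27778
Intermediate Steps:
L = 1/36 (L = 1/(6²) = 1/36 ≈ 0.027778)
L + K(V(4)) = 1/36 + 1/4 = 1/36 + ¼ = 5/18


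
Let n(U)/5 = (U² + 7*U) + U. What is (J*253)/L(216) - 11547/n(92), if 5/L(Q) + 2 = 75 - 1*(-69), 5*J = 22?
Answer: 1454272933/46000 ≈ 31615.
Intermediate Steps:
J = 22/5 (J = (⅕)*22 = 22/5 ≈ 4.4000)
L(Q) = 5/142 (L(Q) = 5/(-2 + (75 - 1*(-69))) = 5/(-2 + (75 + 69)) = 5/(-2 + 144) = 5/142)
n(U) = 5*U² + 40*U (n(U) = 5*((U² + 7*U) + U) = 5*(U² + 8*U) = 5*U² + 40*U)
(J*253)/L(216) - 11547/n(92) = ((22/5)*253)/(5/142) - 11547*1/(460*(8 + 92)) = (5566/5)*(142/5) - 11547/(5*92*100) = 790372/25 - 11547/46000 = 1454272933/46000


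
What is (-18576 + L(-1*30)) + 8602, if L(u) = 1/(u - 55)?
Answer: -847791/85 ≈ -9974.0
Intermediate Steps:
L(u) = 1/(-55 + u)
(-18576 + L(-1*30)) + 8602 = (-18576 + 1/(-55 - 1*30)) + 8602 = (-18576 + 1/(-55 - 30)) + 8602 = (-18576 + 1/(-85)) + 8602 = (-18576 - 1/85) + 8602 = -1578961/85 + 8602 = -847791/85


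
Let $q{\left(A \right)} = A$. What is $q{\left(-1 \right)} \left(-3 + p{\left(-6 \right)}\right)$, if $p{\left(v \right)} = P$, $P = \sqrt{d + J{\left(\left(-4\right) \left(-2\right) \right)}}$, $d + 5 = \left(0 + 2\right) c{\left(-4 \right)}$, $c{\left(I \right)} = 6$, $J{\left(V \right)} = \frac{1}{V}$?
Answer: $3 - \frac{\sqrt{114}}{4} \approx 0.33073$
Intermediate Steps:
$d = 7$ ($d = -5 + \left(0 + 2\right) 6 = -5 + 2 \cdot 6 = -5 + 12 = 7$)
$P = \frac{\sqrt{114}}{4}$ ($P = \sqrt{7 + \frac{1}{\left(-4\right) \left(-2\right)}} = \sqrt{7 + \frac{1}{8}} = \sqrt{\frac{57}{8}} = \frac{\sqrt{114}}{4} \approx 2.6693$)
$p{\left(v \right)} = \frac{\sqrt{114}}{4}$
$q{\left(-1 \right)} \left(-3 + p{\left(-6 \right)}\right) = - (-3 + \frac{\sqrt{114}}{4}) = 3 - \frac{\sqrt{114}}{4}$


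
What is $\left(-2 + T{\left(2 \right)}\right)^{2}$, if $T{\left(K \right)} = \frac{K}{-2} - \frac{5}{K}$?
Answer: $\frac{121}{4} \approx 30.25$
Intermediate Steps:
$T{\left(K \right)} = - \frac{5}{K} - \frac{K}{2}$ ($T{\left(K \right)} = K \left(- \frac{1}{2}\right) - \frac{5}{K} = - \frac{K}{2} - \frac{5}{K} = - \frac{5}{K} - \frac{K}{2}$)
$\left(-2 + T{\left(2 \right)}\right)^{2} = \left(-2 - \left(1 + \frac{5}{2}\right)\right)^{2} = \left(-2 - \frac{7}{2}\right)^{2} = \left(- \frac{11}{2}\right)^{2} = \frac{121}{4}$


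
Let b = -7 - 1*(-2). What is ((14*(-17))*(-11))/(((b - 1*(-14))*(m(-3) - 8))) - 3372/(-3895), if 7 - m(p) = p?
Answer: 5128903/35055 ≈ 146.31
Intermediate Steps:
b = -5 (b = -7 + 2 = -5)
m(p) = 7 - p
((14*(-17))*(-11))/(((b - 1*(-14))*(m(-3) - 8))) - 3372/(-3895) = ((14*(-17))*(-11))/(((-5 - 1*(-14))*((7 - 1*(-3)) - 8))) - 3372/(-3895) = (-238*(-11))/(((-5 + 14)*((7 + 3) - 8))) - 3372*(-1/3895) = 2618/((9*(10 - 8))) + 3372/3895 = 2618/((9*2)) + 3372/3895 = 2618/18 + 3372/3895 = 2618*(1/18) + 3372/3895 = 1309/9 + 3372/3895 = 5128903/35055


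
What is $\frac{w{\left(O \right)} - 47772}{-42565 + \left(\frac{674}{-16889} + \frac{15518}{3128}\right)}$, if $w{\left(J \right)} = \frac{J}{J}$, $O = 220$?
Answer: $\frac{1261842111316}{1124198778125} \approx 1.1224$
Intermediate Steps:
$w{\left(J \right)} = 1$
$\frac{w{\left(O \right)} - 47772}{-42565 + \left(\frac{674}{-16889} + \frac{15518}{3128}\right)} = \frac{1 - 47772}{-42565 + \left(\frac{674}{-16889} + \frac{15518}{3128}\right)} = - \frac{47771}{-42565 + \left(674 \left(- \frac{1}{16889}\right) + 15518 \cdot \frac{1}{3128}\right)} = - \frac{47771}{-42565 + \left(- \frac{674}{16889} + \frac{7759}{1564}\right)} = - \frac{47771}{-42565 + \frac{129987615}{26414396}} = - \frac{47771}{- \frac{1124198778125}{26414396}} = \left(-47771\right) \left(- \frac{26414396}{1124198778125}\right) = \frac{1261842111316}{1124198778125}$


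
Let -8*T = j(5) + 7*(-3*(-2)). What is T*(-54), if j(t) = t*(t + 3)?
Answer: 1107/2 ≈ 553.50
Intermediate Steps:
j(t) = t*(3 + t)
T = -41/4 (T = -(5*(3 + 5) + 7*(-3*(-2)))/8 = -(5*8 + 7*6)/8 = -(40 + 42)/8 = -1/8*82 = -41/4 ≈ -10.250)
T*(-54) = -41/4*(-54) = 1107/2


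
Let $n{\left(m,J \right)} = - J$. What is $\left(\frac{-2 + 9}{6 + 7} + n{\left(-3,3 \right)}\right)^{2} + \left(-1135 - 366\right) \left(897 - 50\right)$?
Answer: $- \frac{214856619}{169} \approx -1.2713 \cdot 10^{6}$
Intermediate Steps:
$\left(\frac{-2 + 9}{6 + 7} + n{\left(-3,3 \right)}\right)^{2} + \left(-1135 - 366\right) \left(897 - 50\right) = \left(\frac{-2 + 9}{6 + 7} - 3\right)^{2} + \left(-1135 - 366\right) \left(897 - 50\right) = \left(\frac{7}{13} - 3\right)^{2} - 1271347 = \left(- \frac{32}{13}\right)^{2} - 1271347 = \frac{1024}{169} - 1271347 = - \frac{214856619}{169}$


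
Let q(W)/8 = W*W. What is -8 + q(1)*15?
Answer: 112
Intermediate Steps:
q(W) = 8*W² (q(W) = 8*(W*W) = 8*W²)
-8 + q(1)*15 = -8 + (8*1²)*15 = -8 + (8*1)*15 = -8 + 8*15 = -8 + 120 = 112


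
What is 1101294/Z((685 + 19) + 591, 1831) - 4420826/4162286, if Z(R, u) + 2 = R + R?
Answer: 1143114875099/2692999042 ≈ 424.48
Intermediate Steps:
Z(R, u) = -2 + 2*R (Z(R, u) = -2 + (R + R) = -2 + 2*R)
1101294/Z((685 + 19) + 591, 1831) - 4420826/4162286 = 1101294/(-2 + 2*((685 + 19) + 591)) - 4420826/4162286 = 1101294/(-2 + 2*(704 + 591)) - 4420826*1/4162286 = 1101294/(-2 + 2*1295) - 2210413/2081143 = 1101294/(-2 + 2590) - 2210413/2081143 = 1101294/2588 - 2210413/2081143 = 1101294*(1/2588) - 2210413/2081143 = 550647/1294 - 2210413/2081143 = 1143114875099/2692999042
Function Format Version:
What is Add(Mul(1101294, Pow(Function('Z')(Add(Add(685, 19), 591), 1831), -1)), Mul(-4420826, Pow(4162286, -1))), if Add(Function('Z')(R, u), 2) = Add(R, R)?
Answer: Rational(1143114875099, 2692999042) ≈ 424.48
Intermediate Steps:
Function('Z')(R, u) = Add(-2, Mul(2, R)) (Function('Z')(R, u) = Add(-2, Add(R, R)) = Add(-2, Mul(2, R)))
Add(Mul(1101294, Pow(Function('Z')(Add(Add(685, 19), 591), 1831), -1)), Mul(-4420826, Pow(4162286, -1))) = Add(Mul(1101294, Pow(Add(-2, Mul(2, Add(Add(685, 19), 591))), -1)), Mul(-4420826, Pow(4162286, -1))) = Add(Mul(1101294, Pow(Add(-2, Mul(2, Add(704, 591))), -1)), Mul(-4420826, Rational(1, 4162286))) = Add(Mul(1101294, Pow(Add(-2, Mul(2, 1295)), -1)), Rational(-2210413, 2081143)) = Add(Mul(1101294, Pow(Add(-2, 2590), -1)), Rational(-2210413, 2081143)) = Add(Mul(1101294, Pow(2588, -1)), Rational(-2210413, 2081143)) = Add(Mul(1101294, Rational(1, 2588)), Rational(-2210413, 2081143)) = Add(Rational(550647, 1294), Rational(-2210413, 2081143)) = Rational(1143114875099, 2692999042)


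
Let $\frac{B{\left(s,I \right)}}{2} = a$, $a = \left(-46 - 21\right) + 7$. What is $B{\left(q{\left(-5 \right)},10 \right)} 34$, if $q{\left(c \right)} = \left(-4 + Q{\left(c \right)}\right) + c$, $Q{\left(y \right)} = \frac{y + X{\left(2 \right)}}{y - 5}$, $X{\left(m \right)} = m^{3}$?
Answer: $-4080$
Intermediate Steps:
$Q{\left(y \right)} = \frac{8 + y}{-5 + y}$ ($Q{\left(y \right)} = \frac{y + 2^{3}}{y - 5} = \frac{y + 8}{-5 + y} = \frac{8 + y}{-5 + y}$)
$q{\left(c \right)} = -4 + c + \frac{8 + c}{-5 + c}$ ($q{\left(c \right)} = \left(-4 + \frac{8 + c}{-5 + c}\right) + c = -4 + c + \frac{8 + c}{-5 + c}$)
$a = -60$ ($a = -67 + 7 = -60$)
$B{\left(s,I \right)} = -120$ ($B{\left(s,I \right)} = 2 \left(-60\right) = -120$)
$B{\left(q{\left(-5 \right)},10 \right)} 34 = \left(-120\right) 34 = -4080$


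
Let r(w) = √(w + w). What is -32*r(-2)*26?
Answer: -1664*I ≈ -1664.0*I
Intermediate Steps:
r(w) = √2*√w (r(w) = √(2*w) = √2*√w)
-32*r(-2)*26 = -32*√2*√(-2)*26 = -32*√2*I*√2*26 = -64*I*26 = -1664*I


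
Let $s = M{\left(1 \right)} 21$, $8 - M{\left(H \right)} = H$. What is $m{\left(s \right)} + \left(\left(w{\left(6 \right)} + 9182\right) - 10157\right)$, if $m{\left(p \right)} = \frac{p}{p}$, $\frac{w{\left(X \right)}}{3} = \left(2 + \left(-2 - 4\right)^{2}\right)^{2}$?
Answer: $3358$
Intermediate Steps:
$M{\left(H \right)} = 8 - H$
$s = 147$ ($s = \left(8 - 1\right) 21 = 7 \cdot 21 = 147$)
$w{\left(X \right)} = 4332$ ($w{\left(X \right)} = 3 \left(2 + \left(-2 - 4\right)^{2}\right)^{2} = 3 \left(2 + \left(-6\right)^{2}\right)^{2} = 3 \left(2 + 36\right)^{2} = 3 \cdot 38^{2} = 3 \cdot 1444 = 4332$)
$m{\left(p \right)} = 1$
$m{\left(s \right)} + \left(\left(w{\left(6 \right)} + 9182\right) - 10157\right) = 1 + \left(\left(4332 + 9182\right) - 10157\right) = 1 + \left(13514 - 10157\right) = 1 + 3357 = 3358$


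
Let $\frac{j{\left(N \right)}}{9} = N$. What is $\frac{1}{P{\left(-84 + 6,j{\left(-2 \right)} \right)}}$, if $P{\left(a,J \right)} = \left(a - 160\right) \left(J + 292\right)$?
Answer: $- \frac{1}{65212} \approx -1.5335 \cdot 10^{-5}$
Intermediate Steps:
$j{\left(N \right)} = 9 N$
$P{\left(a,J \right)} = \left(-160 + a\right) \left(292 + J\right)$
$\frac{1}{P{\left(-84 + 6,j{\left(-2 \right)} \right)}} = \frac{1}{-46720 - 160 \cdot 9 \left(-2\right) + 292 \left(-84 + 6\right) + 9 \left(-2\right) \left(-84 + 6\right)} = \frac{1}{-46720 - -2880 + 292 \left(-78\right) - -1404} = \frac{1}{-46720 + 2880 - 22776 + 1404} = \frac{1}{-65212} = - \frac{1}{65212}$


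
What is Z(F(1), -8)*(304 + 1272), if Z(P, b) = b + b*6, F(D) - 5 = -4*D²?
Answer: -88256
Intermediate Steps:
F(D) = 5 - 4*D²
Z(P, b) = 7*b (Z(P, b) = b + 6*b = 7*b)
Z(F(1), -8)*(304 + 1272) = (7*(-8))*(304 + 1272) = -56*1576 = -88256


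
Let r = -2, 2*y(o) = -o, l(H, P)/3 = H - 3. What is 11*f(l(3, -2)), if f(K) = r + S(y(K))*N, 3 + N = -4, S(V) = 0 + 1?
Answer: -99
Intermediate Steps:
l(H, P) = -9 + 3*H (l(H, P) = 3*(H - 3) = 3*(-3 + H) = -9 + 3*H)
y(o) = -o/2 (y(o) = (-o)/2 = -o/2)
S(V) = 1
N = -7 (N = -3 - 4 = -7)
f(K) = -9 (f(K) = -2 + 1*(-7) = -2 - 7 = -9)
11*f(l(3, -2)) = 11*(-9) = -99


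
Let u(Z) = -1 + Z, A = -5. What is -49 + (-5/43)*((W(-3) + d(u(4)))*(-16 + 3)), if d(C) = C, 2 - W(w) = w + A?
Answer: -1262/43 ≈ -29.349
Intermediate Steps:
W(w) = 7 - w (W(w) = 2 - (w - 5) = 2 - (-5 + w) = 2 + (5 - w) = 7 - w)
-49 + (-5/43)*((W(-3) + d(u(4)))*(-16 + 3)) = -49 + (-5/43)*(((7 - 1*(-3)) + (-1 + 4))*(-16 + 3)) = -49 + (-5*1/43)*(((7 + 3) + 3)*(-13)) = -49 - 5*(10 + 3)*(-13)/43 = -49 - 65*(-13)/43 = -49 - 5/43*(-169) = -49 + 845/43 = -1262/43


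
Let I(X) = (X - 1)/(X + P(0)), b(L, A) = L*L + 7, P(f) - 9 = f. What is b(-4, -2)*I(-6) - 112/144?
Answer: -490/9 ≈ -54.444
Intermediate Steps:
P(f) = 9 + f
b(L, A) = 7 + L**2 (b(L, A) = L**2 + 7 = 7 + L**2)
I(X) = (-1 + X)/(9 + X) (I(X) = (X - 1)/(X + (9 + 0)) = (-1 + X)/(X + 9) = (-1 + X)/(9 + X))
b(-4, -2)*I(-6) - 112/144 = (7 + (-4)**2)*((-1 - 6)/(9 - 6)) - 112/144 = (7 + 16)*(-7/3) - 112*1/144 = 23*((1/3)*(-7)) - 7/9 = 23*(-7/3) - 7/9 = -161/3 - 7/9 = -490/9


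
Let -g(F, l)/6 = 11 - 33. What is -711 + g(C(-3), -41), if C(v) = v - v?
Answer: -579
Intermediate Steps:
C(v) = 0
g(F, l) = 132 (g(F, l) = -6*(11 - 33) = -6*(-22) = 132)
-711 + g(C(-3), -41) = -711 + 132 = -579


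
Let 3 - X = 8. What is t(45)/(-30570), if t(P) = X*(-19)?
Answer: -19/6114 ≈ -0.0031076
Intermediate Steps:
X = -5 (X = 3 - 1*8 = 3 - 8 = -5)
t(P) = 95 (t(P) = -5*(-19) = 95)
t(45)/(-30570) = 95/(-30570) = 95*(-1/30570) = -19/6114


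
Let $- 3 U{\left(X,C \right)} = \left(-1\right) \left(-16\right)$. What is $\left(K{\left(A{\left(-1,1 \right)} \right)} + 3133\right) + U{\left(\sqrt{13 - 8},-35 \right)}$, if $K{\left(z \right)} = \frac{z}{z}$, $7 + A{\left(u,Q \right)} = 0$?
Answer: $\frac{9386}{3} \approx 3128.7$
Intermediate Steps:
$U{\left(X,C \right)} = - \frac{16}{3}$ ($U{\left(X,C \right)} = - \frac{\left(-1\right) \left(-16\right)}{3} = \left(- \frac{1}{3}\right) 16 = - \frac{16}{3}$)
$A{\left(u,Q \right)} = -7$ ($A{\left(u,Q \right)} = -7 + 0 = -7$)
$K{\left(z \right)} = 1$
$\left(K{\left(A{\left(-1,1 \right)} \right)} + 3133\right) + U{\left(\sqrt{13 - 8},-35 \right)} = \left(1 + 3133\right) - \frac{16}{3} = 3134 - \frac{16}{3} = \frac{9386}{3}$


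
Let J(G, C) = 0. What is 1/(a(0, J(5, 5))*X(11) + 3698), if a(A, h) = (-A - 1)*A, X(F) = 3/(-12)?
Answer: 1/3698 ≈ 0.00027042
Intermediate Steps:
X(F) = -¼ (X(F) = 3*(-1/12) = -¼)
a(A, h) = A*(-1 - A) (a(A, h) = (-1 - A)*A = A*(-1 - A))
1/(a(0, J(5, 5))*X(11) + 3698) = 1/(-1*0*(1 + 0)*(-¼) + 3698) = 1/(-1*0*1*(-¼) + 3698) = 1/(0*(-¼) + 3698) = 1/(0 + 3698) = 1/3698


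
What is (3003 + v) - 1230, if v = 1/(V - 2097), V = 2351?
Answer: 450343/254 ≈ 1773.0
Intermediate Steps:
v = 1/254 (v = 1/(2351 - 2097) = 1/254 ≈ 0.0039370)
(3003 + v) - 1230 = (3003 + 1/254) - 1230 = 762763/254 - 1230 = 450343/254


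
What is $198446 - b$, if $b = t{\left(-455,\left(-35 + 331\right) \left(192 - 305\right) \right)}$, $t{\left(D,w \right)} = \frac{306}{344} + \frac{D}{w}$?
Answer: $\frac{285416438793}{1438264} \approx 1.9845 \cdot 10^{5}$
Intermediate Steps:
$t{\left(D,w \right)} = \frac{153}{172} + \frac{D}{w}$ ($t{\left(D,w \right)} = 306 \cdot \frac{1}{344} + \frac{D}{w} = \frac{153}{172} + \frac{D}{w}$)
$b = \frac{1298951}{1438264}$ ($b = \frac{153}{172} - \frac{455}{\left(-35 + 331\right) \left(192 - 305\right)} = \frac{153}{172} - \frac{455}{296 \left(-113\right)} = \frac{153}{172} - \frac{455}{-33448} = \frac{153}{172} - - \frac{455}{33448} = \frac{153}{172} + \frac{455}{33448} = \frac{1298951}{1438264} \approx 0.90314$)
$198446 - b = 198446 - \frac{1298951}{1438264} = \frac{285416438793}{1438264}$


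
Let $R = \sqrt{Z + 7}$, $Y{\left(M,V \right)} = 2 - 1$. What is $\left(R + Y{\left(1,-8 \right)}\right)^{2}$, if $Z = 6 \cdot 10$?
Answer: $\left(1 + \sqrt{67}\right)^{2} \approx 84.371$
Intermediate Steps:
$Z = 60$
$Y{\left(M,V \right)} = 1$
$R = \sqrt{67}$ ($R = \sqrt{60 + 7} = \sqrt{67} \approx 8.1853$)
$\left(R + Y{\left(1,-8 \right)}\right)^{2} = \left(\sqrt{67} + 1\right)^{2} = \left(1 + \sqrt{67}\right)^{2}$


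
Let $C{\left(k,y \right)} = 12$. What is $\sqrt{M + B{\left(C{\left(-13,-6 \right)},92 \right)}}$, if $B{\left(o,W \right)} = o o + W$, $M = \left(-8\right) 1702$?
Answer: $2 i \sqrt{3345} \approx 115.67 i$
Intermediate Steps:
$M = -13616$
$B{\left(o,W \right)} = W + o^{2}$ ($B{\left(o,W \right)} = o^{2} + W = W + o^{2}$)
$\sqrt{M + B{\left(C{\left(-13,-6 \right)},92 \right)}} = \sqrt{-13616 + \left(92 + 12^{2}\right)} = \sqrt{-13616 + \left(92 + 144\right)} = \sqrt{-13616 + 236} = \sqrt{-13380} = 2 i \sqrt{3345}$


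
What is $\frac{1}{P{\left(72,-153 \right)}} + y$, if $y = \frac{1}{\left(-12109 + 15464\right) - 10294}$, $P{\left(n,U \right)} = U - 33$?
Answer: $- \frac{2375}{430218} \approx -0.0055205$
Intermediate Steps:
$P{\left(n,U \right)} = -33 + U$ ($P{\left(n,U \right)} = U - 33 = -33 + U$)
$y = - \frac{1}{6939}$ ($y = \frac{1}{3355 - 10294} = \frac{1}{-6939} = - \frac{1}{6939} \approx -0.00014411$)
$\frac{1}{P{\left(72,-153 \right)}} + y = \frac{1}{-33 - 153} - \frac{1}{6939} = \frac{1}{-186} - \frac{1}{6939} = - \frac{1}{186} - \frac{1}{6939} = - \frac{2375}{430218}$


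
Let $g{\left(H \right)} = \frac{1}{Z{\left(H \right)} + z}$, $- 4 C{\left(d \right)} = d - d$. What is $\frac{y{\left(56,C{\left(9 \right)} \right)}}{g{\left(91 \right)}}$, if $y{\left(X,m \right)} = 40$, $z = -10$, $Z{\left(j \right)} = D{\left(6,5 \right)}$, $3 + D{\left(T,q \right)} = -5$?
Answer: $-720$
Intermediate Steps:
$D{\left(T,q \right)} = -8$ ($D{\left(T,q \right)} = -3 - 5 = -8$)
$Z{\left(j \right)} = -8$
$C{\left(d \right)} = 0$ ($C{\left(d \right)} = - \frac{d - d}{4} = \left(- \frac{1}{4}\right) 0 = 0$)
$g{\left(H \right)} = - \frac{1}{18}$ ($g{\left(H \right)} = \frac{1}{-8 - 10} = \frac{1}{-18} = - \frac{1}{18}$)
$\frac{y{\left(56,C{\left(9 \right)} \right)}}{g{\left(91 \right)}} = \frac{40}{- \frac{1}{18}} = 40 \left(-18\right) = -720$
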